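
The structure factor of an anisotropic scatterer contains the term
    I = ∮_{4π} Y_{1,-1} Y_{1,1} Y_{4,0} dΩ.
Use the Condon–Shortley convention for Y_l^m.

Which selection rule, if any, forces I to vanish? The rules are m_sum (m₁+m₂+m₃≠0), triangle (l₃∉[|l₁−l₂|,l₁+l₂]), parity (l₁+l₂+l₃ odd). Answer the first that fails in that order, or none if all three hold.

m₁+m₂+m₃ = -1 + 1 + 0 = 0  ✓
triangle: |1−1|=0 ≤ l₃=4 ≤ 1+1=2  ✗
parity: l₁+l₂+l₃ = 6 is even

triangle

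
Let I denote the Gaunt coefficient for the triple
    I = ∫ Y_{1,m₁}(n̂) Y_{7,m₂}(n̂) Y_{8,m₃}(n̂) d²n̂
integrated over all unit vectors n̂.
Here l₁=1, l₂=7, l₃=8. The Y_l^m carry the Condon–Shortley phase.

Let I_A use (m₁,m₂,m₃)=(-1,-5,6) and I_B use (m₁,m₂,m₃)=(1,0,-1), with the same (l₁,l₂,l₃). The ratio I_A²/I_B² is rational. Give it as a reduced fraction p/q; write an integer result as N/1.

Same 1,7,8: normalisation and zero-m 3j drop out of the ratio.
A: Δ: 0! 2! 14! / 17! → 1/2040; sum: t=0:+1/1916006400 = 1/1916006400; 3j²(1 7 8; -1 -5 6) = Δ·Π!·Σ² = 91/2040  (sign +1)
B: Δ: 0! 2! 14! / 17! → 1/2040; sum: t=0:+1/50803200 = 1/50803200; 3j²(1 7 8; 1 0 -1) = Δ·Π!·Σ² = 3/170  (sign -1)
I_A²/I_B² = (91/2040)/(3/170) = 91/36

91/36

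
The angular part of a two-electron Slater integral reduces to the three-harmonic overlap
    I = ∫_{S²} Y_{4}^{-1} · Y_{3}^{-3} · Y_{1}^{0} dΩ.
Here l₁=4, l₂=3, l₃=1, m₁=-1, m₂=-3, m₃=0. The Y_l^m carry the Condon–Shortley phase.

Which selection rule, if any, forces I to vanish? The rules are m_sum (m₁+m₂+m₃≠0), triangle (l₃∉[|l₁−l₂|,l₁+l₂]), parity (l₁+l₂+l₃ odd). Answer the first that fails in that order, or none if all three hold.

azimuthal sum: -1 − 3 + 0 = -4  ✗
1 ≤ 1 ≤ 7 (triangle on l)
L = 4 + 3 + 1 = 8 (even)

m_sum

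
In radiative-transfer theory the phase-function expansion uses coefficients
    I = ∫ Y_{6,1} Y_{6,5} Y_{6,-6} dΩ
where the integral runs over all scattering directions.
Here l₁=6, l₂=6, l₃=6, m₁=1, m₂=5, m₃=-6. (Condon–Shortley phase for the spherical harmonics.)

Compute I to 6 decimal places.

0.117823

m-sum 0 ✓  L=18 even ✓  0≤6≤12 ✓
Π(2lᵢ+1) = 13×13×13 = 2197
triangle coeff Δ(6,6,6) = 1/325909584
Σ_t [0,6]: t=0:+1/373248000 t=1:−1/1728000 t=2:+1/110592 t=3:−1/46656 t=4:+1/110592 t=5:−1/1728000 t=6:+1/373248000 = -7/1555200
(3j)²=400/46189 [(6 6 6; 0 0 0)], sign=-1
Σ_t [5,5]: t=5:−1/62208000 = -1/62208000
(3j)²=77/8398 [(6 6 6; 1 5 -6)], sign=-1
⇒ 4πI² = 18200/104329
I = (+1)√(18200/104329/(4π)) = 0.11782250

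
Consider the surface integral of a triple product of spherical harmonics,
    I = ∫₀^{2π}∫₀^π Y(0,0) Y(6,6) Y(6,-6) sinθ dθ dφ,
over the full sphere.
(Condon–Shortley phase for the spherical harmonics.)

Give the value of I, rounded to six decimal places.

0.282095

m-sum 0 ✓  L=12 even ✓  6≤6≤6 ✓
Π(2lᵢ+1) = 1×13×13 = 169
triangle coeff Δ(0,6,6) = 1/13
Σ_t [0,0]: t=0:+1/518400 = 1/518400
(3j)²=1/13 [(0 6 6; 0 0 0)], sign=+1
Σ_t [0,0]: t=0:+1/479001600 = 1/479001600
(3j)²=1/13 [(0 6 6; 0 6 -6)], sign=+1
⇒ 4πI² = 1/1
I = (+1)√(1/1/(4π)) = 0.28209479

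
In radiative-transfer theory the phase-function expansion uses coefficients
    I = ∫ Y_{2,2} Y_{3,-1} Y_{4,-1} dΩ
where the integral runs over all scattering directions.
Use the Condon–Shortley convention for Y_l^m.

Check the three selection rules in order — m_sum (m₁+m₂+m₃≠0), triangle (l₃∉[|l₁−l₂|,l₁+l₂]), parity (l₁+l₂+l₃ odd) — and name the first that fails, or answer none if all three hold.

azimuthal sum: 2 − 1 − 1 = 0  ✓
1 ≤ 4 ≤ 5 (triangle on l)  ✓
L = 2 + 3 + 4 = 9 (odd)  ✗

parity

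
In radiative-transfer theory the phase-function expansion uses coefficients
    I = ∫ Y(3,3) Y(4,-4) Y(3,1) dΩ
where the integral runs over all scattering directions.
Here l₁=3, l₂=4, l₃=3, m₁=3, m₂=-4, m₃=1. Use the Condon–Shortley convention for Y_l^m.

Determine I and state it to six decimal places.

-0.166198

m-sum 0 ✓  L=10 even ✓  1≤3≤7 ✓
Π(2lᵢ+1) = 7×9×7 = 441
triangle coeff Δ(3,4,3) = 1/34650
Σ_t [1,3]: t=1:−1/72 t=2:+1/16 t=3:−1/72 = 5/144
(3j)²=2/77 [(3 4 3; 0 0 0)], sign=-1
Σ_t [0,0]: t=0:+1/1152 = 1/1152
(3j)²=1/33 [(3 4 3; 3 -4 1)], sign=+1
⇒ 4πI² = 42/121
I = (-1)√(42/121/(4π)) = -0.16619847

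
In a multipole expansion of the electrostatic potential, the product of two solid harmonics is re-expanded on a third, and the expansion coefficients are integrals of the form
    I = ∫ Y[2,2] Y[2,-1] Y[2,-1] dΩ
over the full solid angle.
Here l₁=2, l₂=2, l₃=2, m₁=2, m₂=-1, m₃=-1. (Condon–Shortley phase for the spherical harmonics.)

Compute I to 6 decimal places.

m-sum 0 ✓  L=6 even ✓  0≤2≤4 ✓
Π(2lᵢ+1) = 5×5×5 = 125
triangle coeff Δ(2,2,2) = 1/630
Σ_t [0,2]: t=0:+1/8 t=1:−1/1 t=2:+1/8 = -3/4
(3j)²=2/35 [(2 2 2; 0 0 0)], sign=-1
Σ_t [0,0]: t=0:+1/4 = 1/4
(3j)²=3/35 [(2 2 2; 2 -1 -1)], sign=-1
⇒ 4πI² = 30/49
I = (+1)√(30/49/(4π)) = 0.22072812

0.220728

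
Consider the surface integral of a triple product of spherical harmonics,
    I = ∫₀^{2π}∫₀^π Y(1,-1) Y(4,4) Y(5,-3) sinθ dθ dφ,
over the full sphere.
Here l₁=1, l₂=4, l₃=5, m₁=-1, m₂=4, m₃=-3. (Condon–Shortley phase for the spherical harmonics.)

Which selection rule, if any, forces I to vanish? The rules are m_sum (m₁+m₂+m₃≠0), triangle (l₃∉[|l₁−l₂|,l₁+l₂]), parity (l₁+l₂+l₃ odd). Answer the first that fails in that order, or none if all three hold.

Σmᵢ = 0  ✓
l₃∈[|l₁−l₂|,l₁+l₂]=[3,5], have l₃=5  ✓
Σlᵢ = 10 ⇒ even  ✓

none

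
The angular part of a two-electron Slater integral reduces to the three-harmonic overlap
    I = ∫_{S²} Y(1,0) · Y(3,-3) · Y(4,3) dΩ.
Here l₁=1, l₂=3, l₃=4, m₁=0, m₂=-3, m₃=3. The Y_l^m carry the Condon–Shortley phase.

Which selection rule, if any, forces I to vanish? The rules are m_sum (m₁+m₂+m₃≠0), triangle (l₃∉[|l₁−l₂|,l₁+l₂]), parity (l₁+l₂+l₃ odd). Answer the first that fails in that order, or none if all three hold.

none

Σmᵢ = 0  ✓
l₃∈[|l₁−l₂|,l₁+l₂]=[2,4], have l₃=4  ✓
Σlᵢ = 8 ⇒ even  ✓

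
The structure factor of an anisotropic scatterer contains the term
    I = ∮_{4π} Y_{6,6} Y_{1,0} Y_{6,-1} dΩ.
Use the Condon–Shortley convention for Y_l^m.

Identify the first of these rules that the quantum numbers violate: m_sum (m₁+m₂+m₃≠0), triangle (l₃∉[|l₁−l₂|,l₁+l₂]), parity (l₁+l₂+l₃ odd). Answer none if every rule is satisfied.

Σmᵢ = 5  ✗
l₃∈[|l₁−l₂|,l₁+l₂]=[5,7], have l₃=6
Σlᵢ = 13 ⇒ odd

m_sum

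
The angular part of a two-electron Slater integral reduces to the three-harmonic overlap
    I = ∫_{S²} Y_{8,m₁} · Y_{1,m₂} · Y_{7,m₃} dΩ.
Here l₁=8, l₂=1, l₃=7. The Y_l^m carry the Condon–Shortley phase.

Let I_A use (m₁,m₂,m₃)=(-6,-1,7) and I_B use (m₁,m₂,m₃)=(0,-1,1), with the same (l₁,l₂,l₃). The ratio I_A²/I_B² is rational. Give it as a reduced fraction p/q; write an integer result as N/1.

Shared (l₁,l₂,l₃)=(8,1,7): N and (l;000)² cancel in I_A²/I_B².
A: Δ = 2!·14!·0!/17! = 1/2040; Racah Σ t=0..0: t=0:+1/174356582400 = 1/174356582400; ⇒ 3j(8 1 7; -6 -1 7)² = 1/2040, sgn +1
B: Δ = 2!·14!·0!/17! = 1/2040; Racah Σ t=0..0: t=0:+1/58060800 = 1/58060800; ⇒ 3j(8 1 7; 0 -1 1)² = 7/510, sgn +1
I_A²/I_B² = (1/2040)/(7/510) = 1/28

1/28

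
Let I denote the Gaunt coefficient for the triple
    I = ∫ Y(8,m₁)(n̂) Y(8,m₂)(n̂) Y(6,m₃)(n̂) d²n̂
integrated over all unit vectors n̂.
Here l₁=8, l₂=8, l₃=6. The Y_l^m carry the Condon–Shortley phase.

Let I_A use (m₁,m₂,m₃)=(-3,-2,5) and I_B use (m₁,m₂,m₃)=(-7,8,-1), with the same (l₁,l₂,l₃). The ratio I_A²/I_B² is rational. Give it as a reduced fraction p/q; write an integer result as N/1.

9/169

Shared (l₁,l₂,l₃)=(8,8,6): N and (l;000)² cancel in I_A²/I_B².
A: Δ = 10!·6!·6!/23! = 1/13742520792; Racah Σ t=5..6: t=5:−1/1244160000 t=6:+1/1492992000 = -1/7464960000; ⇒ 3j(8 8 6; -3 -2 5)² = 63/96577, sgn +1
B: Δ = 10!·6!·6!/23! = 1/13742520792; Racah Σ t=10..10: t=10:+1/313528320000 = 1/313528320000; ⇒ 3j(8 8 6; -7 8 -1)² = 91/7429, sgn -1
I_A²/I_B² = (63/96577)/(91/7429) = 9/169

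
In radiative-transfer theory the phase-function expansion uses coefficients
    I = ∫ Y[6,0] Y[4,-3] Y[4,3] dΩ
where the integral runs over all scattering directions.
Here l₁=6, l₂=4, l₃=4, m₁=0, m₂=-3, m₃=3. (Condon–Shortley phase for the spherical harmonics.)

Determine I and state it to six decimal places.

Rules hold: Σm=0, L=14 even, 2≤4≤10.
N = 13·9·9 = 1053
Δ = 6!·6!·2!/15! = 1/1261260
Racah Σ t=2..4: t=2:+1/4608 t=3:−1/1296 t=4:+1/4608 = -7/20736
⇒ 3j(6 4 4; 0 0 0)² = 20/1287, sgn -1
Racah Σ t=0..1: t=0:+1/518400 t=1:−1/28800 = -17/518400
⇒ 3j(6 4 4; 0 -3 3)² = 289/25740, sgn +1
4πI² = N·(3j₀)²·(3jₘ)² = 289/1573
I = -1·√(0.183725/4π) = -0.12091485

-0.120915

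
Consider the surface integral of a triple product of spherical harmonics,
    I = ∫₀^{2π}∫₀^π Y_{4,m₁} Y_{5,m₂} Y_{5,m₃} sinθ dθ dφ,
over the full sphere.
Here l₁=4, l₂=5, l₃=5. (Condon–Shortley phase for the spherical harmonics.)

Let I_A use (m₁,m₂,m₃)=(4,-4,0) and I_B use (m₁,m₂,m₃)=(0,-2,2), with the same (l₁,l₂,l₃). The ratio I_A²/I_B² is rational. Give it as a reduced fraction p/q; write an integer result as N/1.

36/1

l's match ⇒ only the (l;m) 3-j factors differ between A and B.
A: triangle coeff Δ(4,5,5) = 1/3153150; Σ_t [0,0]: t=0:+1/69120 = 1/69120; (3j)²=2/143 [(4 5 5; 4 -4 0)], sign=-1
B: triangle coeff Δ(4,5,5) = 1/3153150; Σ_t [0,3]: t=0:+1/20736 t=1:−1/1728 t=2:+1/1920 t=3:−1/25920 = -1/20736; (3j)²=1/2574 [(4 5 5; 0 -2 2)], sign=+1
I_A²/I_B² = (2/143)/(1/2574) = 36/1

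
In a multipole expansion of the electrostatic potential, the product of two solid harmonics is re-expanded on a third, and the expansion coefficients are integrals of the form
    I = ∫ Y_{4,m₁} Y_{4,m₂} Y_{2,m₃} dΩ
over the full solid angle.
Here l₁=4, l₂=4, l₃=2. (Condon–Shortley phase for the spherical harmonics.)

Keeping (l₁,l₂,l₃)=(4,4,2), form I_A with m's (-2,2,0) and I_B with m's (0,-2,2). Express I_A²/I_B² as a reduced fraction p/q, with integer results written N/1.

Same 4,4,2: normalisation and zero-m 3j drop out of the ratio.
A: Δ: 6! 2! 2! / 11! → 1/13860; sum: t=4:+1/192 t=5:−1/120 t=6:+1/2880 = -1/360; 3j²(4 4 2; -2 2 0) = Δ·Π!·Σ² = 16/3465  (sign -1)
B: Δ: 6! 2! 2! / 11! → 1/13860; sum: t=2:+1/192 = 1/192; 3j²(4 4 2; 0 -2 2) = Δ·Π!·Σ² = 3/77  (sign +1)
I_A²/I_B² = (16/3465)/(3/77) = 16/135

16/135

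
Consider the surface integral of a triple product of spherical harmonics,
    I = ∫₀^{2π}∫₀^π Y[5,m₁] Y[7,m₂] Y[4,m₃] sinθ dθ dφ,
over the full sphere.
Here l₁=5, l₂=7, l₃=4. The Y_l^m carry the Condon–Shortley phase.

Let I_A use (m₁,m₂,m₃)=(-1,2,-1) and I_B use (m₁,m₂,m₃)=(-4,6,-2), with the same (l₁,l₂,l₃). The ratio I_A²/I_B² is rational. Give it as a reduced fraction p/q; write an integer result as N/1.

Shared (l₁,l₂,l₃)=(5,7,4): N and (l;000)² cancel in I_A²/I_B².
A: Δ = 8!·2!·6!/17! = 1/6126120; Racah Σ t=4..6: t=4:+1/138240 t=5:−1/34560 t=6:+1/103680 = -1/82944; ⇒ 3j(5 7 4; -1 2 -1)² = 125/9724, sgn +1
B: Δ = 8!·2!·6!/17! = 1/6126120; Racah Σ t=7..8: t=7:−1/7257600 t=8:+1/4838400 = 1/14515200; ⇒ 3j(5 7 4; -4 6 -2)² = 3/1190, sgn +1
I_A²/I_B² = (125/9724)/(3/1190) = 4375/858

4375/858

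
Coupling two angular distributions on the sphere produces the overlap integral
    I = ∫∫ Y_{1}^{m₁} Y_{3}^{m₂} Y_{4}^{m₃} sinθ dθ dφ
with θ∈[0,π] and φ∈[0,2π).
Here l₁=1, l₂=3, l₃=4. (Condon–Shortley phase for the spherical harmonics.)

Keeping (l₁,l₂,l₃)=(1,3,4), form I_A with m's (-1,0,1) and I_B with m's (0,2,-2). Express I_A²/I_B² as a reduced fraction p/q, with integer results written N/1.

5/6

l's match ⇒ only the (l;m) 3-j factors differ between A and B.
A: triangle coeff Δ(1,3,4) = 1/252; Σ_t [0,0]: t=0:+1/72 = 1/72; (3j)²=5/126 [(1 3 4; -1 0 1)], sign=-1
B: triangle coeff Δ(1,3,4) = 1/252; Σ_t [0,0]: t=0:+1/120 = 1/120; (3j)²=1/21 [(1 3 4; 0 2 -2)], sign=+1
I_A²/I_B² = (5/126)/(1/21) = 5/6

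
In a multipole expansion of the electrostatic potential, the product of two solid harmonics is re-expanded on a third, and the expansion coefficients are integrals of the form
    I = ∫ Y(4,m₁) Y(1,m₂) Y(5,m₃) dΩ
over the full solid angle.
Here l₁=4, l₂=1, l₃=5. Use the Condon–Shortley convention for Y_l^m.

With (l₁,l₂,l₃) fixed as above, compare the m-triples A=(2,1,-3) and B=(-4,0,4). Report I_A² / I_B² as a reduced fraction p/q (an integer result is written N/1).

Same 4,1,5: normalisation and zero-m 3j drop out of the ratio.
A: Δ: 0! 8! 2! / 11! → 1/495; sum: t=0:+1/2880 = 1/2880; 3j²(4 1 5; 2 1 -3) = Δ·Π!·Σ² = 28/495  (sign +1)
B: Δ: 0! 8! 2! / 11! → 1/495; sum: t=0:+1/40320 = 1/40320; 3j²(4 1 5; -4 0 4) = Δ·Π!·Σ² = 1/55  (sign -1)
I_A²/I_B² = (28/495)/(1/55) = 28/9

28/9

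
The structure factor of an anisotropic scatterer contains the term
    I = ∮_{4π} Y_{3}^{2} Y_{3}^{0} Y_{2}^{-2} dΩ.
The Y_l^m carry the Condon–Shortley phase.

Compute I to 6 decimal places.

-0.188063

Checks pass: Σm=0; 8 even; l₃=2∈[0,6].
(2·3+1)(2·3+1)(2·2+1) = 245
Δ: 4! 2! 2! / 9! → 1/3780
sum: t=1:−1/24 t=2:+1/4 t=3:−1/24 = 1/6
3j²(3 3 2; 0 0 0) = Δ·Π!·Σ² = 4/105  (sign +1)
sum: t=1:−1/24 = -1/24
3j²(3 3 2; 2 0 -2) = Δ·Π!·Σ² = 1/21  (sign -1)
combine: 4πI² = 245·4/105·1/21 = 4/9
take √, sign -1: I = -0.18806319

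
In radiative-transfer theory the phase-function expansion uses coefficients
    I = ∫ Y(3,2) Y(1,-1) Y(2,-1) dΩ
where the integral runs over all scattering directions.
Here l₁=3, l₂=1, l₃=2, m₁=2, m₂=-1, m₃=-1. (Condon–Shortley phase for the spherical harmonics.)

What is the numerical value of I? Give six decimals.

Checks pass: Σm=0; 6 even; l₃=2∈[2,4].
(2·3+1)(2·1+1)(2·2+1) = 105
Δ: 2! 4! 0! / 7! → 1/105
sum: t=1:−1/4 = -1/4
3j²(3 1 2; 0 0 0) = Δ·Π!·Σ² = 3/35  (sign -1)
sum: t=0:+1/12 = 1/12
3j²(3 1 2; 2 -1 -1) = Δ·Π!·Σ² = 2/21  (sign -1)
combine: 4πI² = 105·3/35·2/21 = 6/7
take √, sign +1: I = 0.26116903

0.261169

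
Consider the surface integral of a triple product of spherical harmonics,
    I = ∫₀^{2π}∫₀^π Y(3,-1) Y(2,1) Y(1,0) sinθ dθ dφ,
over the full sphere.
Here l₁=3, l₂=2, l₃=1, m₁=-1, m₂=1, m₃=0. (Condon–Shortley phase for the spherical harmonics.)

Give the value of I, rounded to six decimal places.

Rules hold: Σm=0, L=6 even, 1≤1≤5.
N = 7·5·3 = 105
Δ = 4!·2!·0!/7! = 1/105
Racah Σ t=2..2: t=2:+1/4 = 1/4
⇒ 3j(3 2 1; 0 0 0)² = 3/35, sgn -1
Racah Σ t=3..3: t=3:−1/6 = -1/6
⇒ 3j(3 2 1; -1 1 0)² = 8/105, sgn +1
4πI² = N·(3j₀)²·(3jₘ)² = 24/35
I = -1·√(0.685714/4π) = -0.23359668

-0.233597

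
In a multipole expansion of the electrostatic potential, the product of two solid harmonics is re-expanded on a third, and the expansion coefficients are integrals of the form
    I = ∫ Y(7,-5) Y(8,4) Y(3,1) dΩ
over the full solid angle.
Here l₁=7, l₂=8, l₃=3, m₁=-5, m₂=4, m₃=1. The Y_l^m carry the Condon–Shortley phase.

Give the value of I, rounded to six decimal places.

Rules hold: Σm=0, L=18 even, 1≤3≤15.
N = 15·17·7 = 1785
Δ = 12!·2!·4!/19! = 1/5290740
Racah Σ t=5..7: t=5:−1/7257600 t=6:+1/2073600 t=7:−1/7257600 = 1/4838400
⇒ 3j(7 8 3; 0 0 0)² = 252/20995, sgn -1
Racah Σ t=10..12: t=10:+1/58060800 t=11:−1/239500800 t=12:+1/22992076800 = 43/3284582400
⇒ 3j(7 8 3; -5 4 1)² = 12943/755820, sgn +1
4πI² = N·(3j₀)²·(3jₘ)² = 1902621/5185765
I = -1·√(0.366893/4π) = -0.17086960

-0.170870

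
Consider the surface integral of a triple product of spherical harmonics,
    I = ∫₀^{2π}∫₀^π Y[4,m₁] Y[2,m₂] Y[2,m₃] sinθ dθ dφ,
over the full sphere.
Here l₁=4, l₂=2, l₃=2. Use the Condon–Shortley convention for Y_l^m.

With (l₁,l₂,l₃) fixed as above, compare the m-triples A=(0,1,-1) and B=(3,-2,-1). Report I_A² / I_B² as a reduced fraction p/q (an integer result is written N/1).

16/35

Shared (l₁,l₂,l₃)=(4,2,2): N and (l;000)² cancel in I_A²/I_B².
A: Δ = 4!·4!·0!/9! = 1/630; Racah Σ t=3..3: t=3:−1/36 = -1/36; ⇒ 3j(4 2 2; 0 1 -1)² = 8/315, sgn +1
B: Δ = 4!·4!·0!/9! = 1/630; Racah Σ t=0..0: t=0:+1/144 = 1/144; ⇒ 3j(4 2 2; 3 -2 -1)² = 1/18, sgn -1
I_A²/I_B² = (8/315)/(1/18) = 16/35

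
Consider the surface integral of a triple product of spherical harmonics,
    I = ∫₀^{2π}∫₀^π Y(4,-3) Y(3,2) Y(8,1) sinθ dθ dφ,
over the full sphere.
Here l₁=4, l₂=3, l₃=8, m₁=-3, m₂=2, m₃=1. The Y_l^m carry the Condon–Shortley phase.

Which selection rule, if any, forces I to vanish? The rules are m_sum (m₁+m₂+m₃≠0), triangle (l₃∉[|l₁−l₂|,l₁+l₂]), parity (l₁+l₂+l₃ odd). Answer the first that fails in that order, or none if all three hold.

triangle

Σmᵢ = 0  ✓
l₃∈[|l₁−l₂|,l₁+l₂]=[1,7], have l₃=8  ✗
Σlᵢ = 15 ⇒ odd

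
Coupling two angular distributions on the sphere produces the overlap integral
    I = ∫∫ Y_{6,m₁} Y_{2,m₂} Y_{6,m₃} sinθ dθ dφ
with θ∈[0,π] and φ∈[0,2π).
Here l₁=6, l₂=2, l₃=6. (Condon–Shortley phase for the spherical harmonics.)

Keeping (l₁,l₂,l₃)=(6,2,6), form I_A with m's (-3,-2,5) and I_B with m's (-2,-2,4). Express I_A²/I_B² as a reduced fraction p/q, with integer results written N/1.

11/18

Shared (l₁,l₂,l₃)=(6,2,6): N and (l;000)² cancel in I_A²/I_B².
A: Δ = 2!·10!·2!/15! = 1/90090; Racah Σ t=0..0: t=0:+1/1451520 = 1/1451520; ⇒ 3j(6 2 6; -3 -2 5)² = 1/91, sgn -1
B: Δ = 2!·10!·2!/15! = 1/90090; Racah Σ t=0..0: t=0:+1/322560 = 1/322560; ⇒ 3j(6 2 6; -2 -2 4)² = 18/1001, sgn +1
I_A²/I_B² = (1/91)/(18/1001) = 11/18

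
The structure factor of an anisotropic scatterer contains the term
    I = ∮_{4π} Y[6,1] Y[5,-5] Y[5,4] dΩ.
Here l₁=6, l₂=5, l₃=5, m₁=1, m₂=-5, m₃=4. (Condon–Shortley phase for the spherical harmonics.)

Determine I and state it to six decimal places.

-0.094319

Rules hold: Σm=0, L=16 even, 1≤5≤11.
N = 13·11·11 = 1573
Δ = 6!·6!·4!/17! = 1/28588560
Racah Σ t=1..5: t=1:−1/345600 t=2:+1/13824 t=3:−1/5184 t=4:+1/13824 t=5:−1/345600 = -7/129600
⇒ 3j(6 5 5; 0 0 0)² = 80/7293, sgn +1
Racah Σ t=0..0: t=0:+1/2073600 = 1/2073600
⇒ 3j(6 5 5; 1 -5 4)² = 63/9724, sgn -1
4πI² = N·(3j₀)²·(3jₘ)² = 420/3757
I = -1·√(0.111791/4π) = -0.09431898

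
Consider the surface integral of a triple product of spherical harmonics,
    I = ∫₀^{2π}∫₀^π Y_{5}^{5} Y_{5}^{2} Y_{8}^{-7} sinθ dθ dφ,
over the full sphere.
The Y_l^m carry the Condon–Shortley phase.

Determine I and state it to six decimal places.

Checks pass: Σm=0; 18 even; l₃=8∈[0,10].
(2·5+1)(2·5+1)(2·8+1) = 2057
Δ: 2! 8! 8! / 19! → 1/37413090
sum: t=0:+1/1036800 t=1:−1/331776 t=2:+1/1036800 = -1/921600
3j²(5 5 8; 0 0 0) = Δ·Π!·Σ² = 490/46189  (sign -1)
sum: t=0:+1/406425600 = 1/406425600
3j²(5 5 8; 5 2 -7) = Δ·Π!·Σ² = 15/646  (sign -1)
combine: 4πI² = 2057·490/46189·15/646 = 40425/79781
take √, sign +1: I = 0.20080307

0.200803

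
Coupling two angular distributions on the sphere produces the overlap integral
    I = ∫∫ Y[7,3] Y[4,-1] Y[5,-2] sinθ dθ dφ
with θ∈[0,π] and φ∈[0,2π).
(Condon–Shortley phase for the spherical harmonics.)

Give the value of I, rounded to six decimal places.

m-sum 0 ✓  L=16 even ✓  3≤5≤11 ✓
Π(2lᵢ+1) = 15×9×11 = 1485
triangle coeff Δ(7,4,5) = 1/6126120
Σ_t [2,4]: t=2:+1/69120 t=3:−1/20736 t=4:+1/69120 = -1/51840
(3j)²=280/21879 [(7 4 5; 0 0 0)], sign=+1
Σ_t [1,3]: t=1:−1/172800 t=2:+1/69120 t=3:−1/362880 = 43/7257600
(3j)²=1849/170170 [(7 4 5; 3 -1 -2)], sign=-1
⇒ 4πI² = 110940/537251
I = (-1)√(110940/537251/(4π)) = -0.12818893

-0.128189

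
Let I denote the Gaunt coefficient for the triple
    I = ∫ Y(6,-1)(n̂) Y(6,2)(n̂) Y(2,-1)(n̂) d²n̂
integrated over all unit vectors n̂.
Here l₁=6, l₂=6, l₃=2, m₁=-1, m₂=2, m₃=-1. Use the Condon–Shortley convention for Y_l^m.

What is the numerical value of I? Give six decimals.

m-sum 0 ✓  L=14 even ✓  0≤2≤12 ✓
Π(2lᵢ+1) = 13×13×5 = 845
triangle coeff Δ(6,6,2) = 1/90090
Σ_t [4,6]: t=4:+1/69120 t=5:−1/14400 t=6:+1/69120 = -7/172800
(3j)²=14/715 [(6 6 2; 0 0 0)], sign=-1
Σ_t [6,7]: t=6:+1/34560 t=7:−1/60480 = 1/80640
(3j)²=6/1001 [(6 6 2; -1 2 -1)], sign=-1
⇒ 4πI² = 12/121
I = (+1)√(12/121/(4π)) = 0.08883682

0.088837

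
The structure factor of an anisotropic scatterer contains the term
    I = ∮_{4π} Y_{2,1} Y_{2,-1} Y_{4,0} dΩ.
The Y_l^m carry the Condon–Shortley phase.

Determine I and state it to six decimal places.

Checks pass: Σm=0; 8 even; l₃=4∈[0,4].
(2·2+1)(2·2+1)(2·4+1) = 225
Δ: 0! 4! 4! / 9! → 1/630
sum: t=0:+1/16 = 1/16
3j²(2 2 4; 0 0 0) = Δ·Π!·Σ² = 2/35  (sign +1)
sum: t=0:+1/36 = 1/36
3j²(2 2 4; 1 -1 0) = Δ·Π!·Σ² = 8/315  (sign +1)
combine: 4πI² = 225·2/35·8/315 = 16/49
take √, sign +1: I = 0.16119702

0.161197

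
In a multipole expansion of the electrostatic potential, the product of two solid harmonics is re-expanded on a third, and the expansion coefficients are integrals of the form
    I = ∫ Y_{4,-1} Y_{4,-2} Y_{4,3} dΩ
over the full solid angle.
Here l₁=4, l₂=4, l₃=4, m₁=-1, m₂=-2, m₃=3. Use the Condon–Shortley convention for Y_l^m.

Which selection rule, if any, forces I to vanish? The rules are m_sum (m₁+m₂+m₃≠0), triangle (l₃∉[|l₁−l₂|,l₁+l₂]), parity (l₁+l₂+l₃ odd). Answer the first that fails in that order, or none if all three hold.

m₁+m₂+m₃ = -1 − 2 + 3 = 0  ✓
triangle: |4−4|=0 ≤ l₃=4 ≤ 4+4=8  ✓
parity: l₁+l₂+l₃ = 12 is even  ✓

none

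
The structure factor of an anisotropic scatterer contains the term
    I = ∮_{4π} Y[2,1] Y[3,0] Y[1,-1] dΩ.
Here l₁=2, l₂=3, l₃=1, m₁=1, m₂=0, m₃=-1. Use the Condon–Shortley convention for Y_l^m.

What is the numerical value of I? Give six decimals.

Checks pass: Σm=0; 6 even; l₃=1∈[1,5].
(2·2+1)(2·3+1)(2·1+1) = 105
Δ: 4! 0! 2! / 7! → 1/105
sum: t=2:+1/4 = 1/4
3j²(2 3 1; 0 0 0) = Δ·Π!·Σ² = 3/35  (sign -1)
sum: t=1:−1/12 = -1/12
3j²(2 3 1; 1 0 -1) = Δ·Π!·Σ² = 1/35  (sign -1)
combine: 4πI² = 105·3/35·1/35 = 9/35
take √, sign +1: I = 0.14304817

0.143048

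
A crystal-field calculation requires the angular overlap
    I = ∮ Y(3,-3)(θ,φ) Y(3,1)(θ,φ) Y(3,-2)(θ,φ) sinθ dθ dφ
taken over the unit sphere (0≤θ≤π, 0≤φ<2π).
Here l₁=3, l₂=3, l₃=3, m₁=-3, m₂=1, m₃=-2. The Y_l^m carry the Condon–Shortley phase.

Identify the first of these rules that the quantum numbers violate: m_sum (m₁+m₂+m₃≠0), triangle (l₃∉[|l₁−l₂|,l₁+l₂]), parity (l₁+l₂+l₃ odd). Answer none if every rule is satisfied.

Σmᵢ = -4  ✗
l₃∈[|l₁−l₂|,l₁+l₂]=[0,6], have l₃=3
Σlᵢ = 9 ⇒ odd

m_sum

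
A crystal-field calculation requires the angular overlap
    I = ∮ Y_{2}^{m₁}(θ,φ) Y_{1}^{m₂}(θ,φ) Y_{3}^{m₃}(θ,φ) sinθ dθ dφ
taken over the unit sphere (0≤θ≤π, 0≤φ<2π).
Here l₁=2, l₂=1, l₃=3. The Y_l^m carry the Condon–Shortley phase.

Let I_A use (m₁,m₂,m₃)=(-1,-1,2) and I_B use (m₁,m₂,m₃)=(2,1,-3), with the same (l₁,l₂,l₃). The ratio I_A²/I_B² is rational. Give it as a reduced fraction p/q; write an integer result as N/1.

Shared (l₁,l₂,l₃)=(2,1,3): N and (l;000)² cancel in I_A²/I_B².
A: Δ = 0!·4!·2!/7! = 1/105; Racah Σ t=0..0: t=0:+1/12 = 1/12; ⇒ 3j(2 1 3; -1 -1 2)² = 2/21, sgn -1
B: Δ = 0!·4!·2!/7! = 1/105; Racah Σ t=0..0: t=0:+1/48 = 1/48; ⇒ 3j(2 1 3; 2 1 -3)² = 1/7, sgn +1
I_A²/I_B² = (2/21)/(1/7) = 2/3

2/3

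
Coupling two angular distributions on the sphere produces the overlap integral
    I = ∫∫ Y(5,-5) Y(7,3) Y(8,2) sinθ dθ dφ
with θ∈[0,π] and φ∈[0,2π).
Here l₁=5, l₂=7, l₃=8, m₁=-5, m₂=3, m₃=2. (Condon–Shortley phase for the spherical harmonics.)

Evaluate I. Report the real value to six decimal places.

0.140622

m-sum 0 ✓  L=20 even ✓  2≤8≤12 ✓
Π(2lᵢ+1) = 11×15×17 = 2805
triangle coeff Δ(5,7,8) = 1/814773960
Σ_t [0,4]: t=0:+1/87091200 t=1:−1/4976640 t=2:+1/2073600 t=3:−1/4976640 t=4:+1/87091200 = 1/9676800
(3j)²=360/46189 [(5 7 8; 0 0 0)], sign=+1
Σ_t [4,4]: t=4:+1/298598400 = 1/298598400
(3j)²=525/46189 [(5 7 8; -5 3 2)], sign=+1
⇒ 4πI² = 2835000/11408683
I = (+1)√(2835000/11408683/(4π)) = 0.14062219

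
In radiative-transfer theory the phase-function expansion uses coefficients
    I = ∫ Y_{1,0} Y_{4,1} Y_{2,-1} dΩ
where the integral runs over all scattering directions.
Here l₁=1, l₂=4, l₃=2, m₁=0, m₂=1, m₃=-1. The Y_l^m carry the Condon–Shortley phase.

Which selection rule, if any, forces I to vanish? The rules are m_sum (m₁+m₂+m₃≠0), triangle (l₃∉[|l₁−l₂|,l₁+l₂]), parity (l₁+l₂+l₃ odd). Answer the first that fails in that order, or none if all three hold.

Σmᵢ = 0  ✓
l₃∈[|l₁−l₂|,l₁+l₂]=[3,5], have l₃=2  ✗
Σlᵢ = 7 ⇒ odd

triangle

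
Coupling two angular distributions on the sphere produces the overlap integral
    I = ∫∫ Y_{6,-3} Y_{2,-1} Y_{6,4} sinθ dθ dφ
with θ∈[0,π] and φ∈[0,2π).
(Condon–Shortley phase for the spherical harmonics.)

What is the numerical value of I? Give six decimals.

0.179515

Checks pass: Σm=0; 14 even; l₃=6∈[4,8].
(2·6+1)(2·2+1)(2·6+1) = 845
Δ: 2! 10! 2! / 15! → 1/90090
sum: t=0:+1/69120 t=1:−1/14400 t=2:+1/69120 = -7/172800
3j²(6 2 6; 0 0 0) = Δ·Π!·Σ² = 14/715  (sign -1)
sum: t=0:+1/725760 t=1:−1/161280 = -1/207360
3j²(6 2 6; -3 -1 4) = Δ·Π!·Σ² = 7/286  (sign -1)
combine: 4πI² = 845·14/715·7/286 = 49/121
take √, sign +1: I = 0.17951487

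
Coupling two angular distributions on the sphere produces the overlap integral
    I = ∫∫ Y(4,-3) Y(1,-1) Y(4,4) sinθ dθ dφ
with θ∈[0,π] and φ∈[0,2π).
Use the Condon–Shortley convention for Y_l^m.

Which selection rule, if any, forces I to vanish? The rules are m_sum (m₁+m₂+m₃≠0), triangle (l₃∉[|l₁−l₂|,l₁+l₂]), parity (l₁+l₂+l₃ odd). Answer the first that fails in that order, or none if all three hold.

Σmᵢ = 0  ✓
l₃∈[|l₁−l₂|,l₁+l₂]=[3,5], have l₃=4  ✓
Σlᵢ = 9 ⇒ odd  ✗

parity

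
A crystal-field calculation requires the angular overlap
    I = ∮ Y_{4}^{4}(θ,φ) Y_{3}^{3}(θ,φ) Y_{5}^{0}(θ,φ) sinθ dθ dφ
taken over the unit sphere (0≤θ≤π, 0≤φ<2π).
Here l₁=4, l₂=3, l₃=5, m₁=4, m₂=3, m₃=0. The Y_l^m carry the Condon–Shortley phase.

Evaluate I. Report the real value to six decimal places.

m-sum = 4 + 3 + 0 = 7 ≠ 0 ⇒ I = 0

0.000000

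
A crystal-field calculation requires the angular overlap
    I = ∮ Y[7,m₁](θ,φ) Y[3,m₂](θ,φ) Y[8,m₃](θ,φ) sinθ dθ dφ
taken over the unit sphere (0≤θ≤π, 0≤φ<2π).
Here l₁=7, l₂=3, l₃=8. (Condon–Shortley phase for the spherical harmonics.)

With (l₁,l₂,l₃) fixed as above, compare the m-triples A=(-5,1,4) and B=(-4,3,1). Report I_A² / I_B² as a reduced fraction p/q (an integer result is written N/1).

Shared (l₁,l₂,l₃)=(7,3,8): N and (l;000)² cancel in I_A²/I_B².
A: Δ = 2!·12!·4!/19! = 1/5290740; Racah Σ t=0..2: t=0:+1/22992076800 t=1:−1/239500800 t=2:+1/58060800 = 43/3284582400; ⇒ 3j(7 3 8; -5 1 4)² = 12943/755820, sgn +1
B: Δ = 2!·12!·4!/19! = 1/5290740; Racah Σ t=2..2: t=2:+1/104509440 = 1/104509440; ⇒ 3j(7 3 8; -4 3 1)² = 275/50388, sgn -1
I_A²/I_B² = (12943/755820)/(275/50388) = 12943/4125

12943/4125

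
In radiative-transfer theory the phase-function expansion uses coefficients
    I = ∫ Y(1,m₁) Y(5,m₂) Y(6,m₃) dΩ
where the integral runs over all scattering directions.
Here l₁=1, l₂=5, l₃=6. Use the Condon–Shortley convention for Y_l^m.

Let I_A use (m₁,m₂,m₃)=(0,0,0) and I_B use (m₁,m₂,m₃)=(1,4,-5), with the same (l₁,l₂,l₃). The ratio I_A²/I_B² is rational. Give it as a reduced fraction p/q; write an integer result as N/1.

Shared (l₁,l₂,l₃)=(1,5,6): N and (l;000)² cancel in I_A²/I_B².
A: Δ = 0!·2!·10!/13! = 1/858; Racah Σ t=0..0: t=0:+1/14400 = 1/14400; ⇒ 3j(1 5 6; 0 0 0)² = 6/143, sgn +1
B: Δ = 0!·2!·10!/13! = 1/858; Racah Σ t=0..0: t=0:+1/725760 = 1/725760; ⇒ 3j(1 5 6; 1 4 -5)² = 5/78, sgn -1
I_A²/I_B² = (6/143)/(5/78) = 36/55

36/55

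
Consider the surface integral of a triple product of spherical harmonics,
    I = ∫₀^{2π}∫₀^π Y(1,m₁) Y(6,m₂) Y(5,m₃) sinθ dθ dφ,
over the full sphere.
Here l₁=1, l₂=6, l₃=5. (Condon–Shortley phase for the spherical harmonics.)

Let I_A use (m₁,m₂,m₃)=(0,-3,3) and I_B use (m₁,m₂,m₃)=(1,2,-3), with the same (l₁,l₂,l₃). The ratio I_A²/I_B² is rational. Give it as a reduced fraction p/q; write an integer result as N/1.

9/2

Same 1,6,5: normalisation and zero-m 3j drop out of the ratio.
A: Δ: 2! 0! 10! / 13! → 1/858; sum: t=1:−1/80640 = -1/80640; 3j²(1 6 5; 0 -3 3) = Δ·Π!·Σ² = 9/286  (sign -1)
B: Δ: 2! 0! 10! / 13! → 1/858; sum: t=0:+1/161280 = 1/161280; 3j²(1 6 5; 1 2 -3) = Δ·Π!·Σ² = 1/143  (sign +1)
I_A²/I_B² = (9/286)/(1/143) = 9/2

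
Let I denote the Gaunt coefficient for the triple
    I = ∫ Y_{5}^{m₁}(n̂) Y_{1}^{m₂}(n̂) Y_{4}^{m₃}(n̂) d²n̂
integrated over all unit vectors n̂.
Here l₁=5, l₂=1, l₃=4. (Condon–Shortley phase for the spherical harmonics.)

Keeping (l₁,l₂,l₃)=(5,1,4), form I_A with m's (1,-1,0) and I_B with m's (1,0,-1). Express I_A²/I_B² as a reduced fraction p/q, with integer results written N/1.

Shared (l₁,l₂,l₃)=(5,1,4): N and (l;000)² cancel in I_A²/I_B².
A: Δ = 2!·8!·0!/11! = 1/495; Racah Σ t=0..0: t=0:+1/1152 = 1/1152; ⇒ 3j(5 1 4; 1 -1 0)² = 1/33, sgn +1
B: Δ = 2!·8!·0!/11! = 1/495; Racah Σ t=1..1: t=1:−1/720 = -1/720; ⇒ 3j(5 1 4; 1 0 -1)² = 8/165, sgn +1
I_A²/I_B² = (1/33)/(8/165) = 5/8

5/8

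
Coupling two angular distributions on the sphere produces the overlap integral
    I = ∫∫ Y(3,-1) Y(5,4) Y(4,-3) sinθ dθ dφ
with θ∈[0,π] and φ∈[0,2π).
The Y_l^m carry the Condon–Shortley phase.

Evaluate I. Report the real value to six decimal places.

Checks pass: Σm=0; 12 even; l₃=4∈[2,8].
(2·3+1)(2·5+1)(2·4+1) = 693
Δ: 4! 2! 6! / 13! → 1/180180
sum: t=1:−1/576 t=2:+1/144 t=3:−1/576 = 1/288
3j²(3 5 4; 0 0 0) = Δ·Π!·Σ² = 20/1001  (sign +1)
sum: t=3:−1/4320 t=4:+1/5760 = -1/17280
3j²(3 5 4; -1 4 -3) = Δ·Π!·Σ² = 7/4290  (sign +1)
combine: 4πI² = 693·20/1001·7/4290 = 42/1859
take √, sign +1: I = 0.04240138

0.042401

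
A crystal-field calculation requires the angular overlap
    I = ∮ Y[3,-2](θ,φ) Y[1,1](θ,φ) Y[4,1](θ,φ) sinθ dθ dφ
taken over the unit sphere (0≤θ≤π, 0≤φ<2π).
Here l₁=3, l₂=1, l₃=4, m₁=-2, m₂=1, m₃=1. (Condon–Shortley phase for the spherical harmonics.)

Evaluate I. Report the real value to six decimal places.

-0.106622

m-sum 0 ✓  L=8 even ✓  2≤4≤4 ✓
Π(2lᵢ+1) = 7×3×9 = 189
triangle coeff Δ(3,1,4) = 1/252
Σ_t [0,0]: t=0:+1/36 = 1/36
(3j)²=4/63 [(3 1 4; 0 0 0)], sign=+1
Σ_t [0,0]: t=0:+1/240 = 1/240
(3j)²=1/84 [(3 1 4; -2 1 1)], sign=-1
⇒ 4πI² = 1/7
I = (-1)√(1/7/(4π)) = -0.10662181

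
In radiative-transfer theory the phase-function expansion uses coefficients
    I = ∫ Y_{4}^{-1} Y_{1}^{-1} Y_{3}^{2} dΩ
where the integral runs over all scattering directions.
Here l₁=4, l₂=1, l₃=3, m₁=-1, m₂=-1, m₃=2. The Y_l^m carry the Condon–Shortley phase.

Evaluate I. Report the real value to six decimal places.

-0.106622

Rules hold: Σm=0, L=8 even, 3≤3≤5.
N = 9·3·7 = 189
Δ = 2!·6!·0!/9! = 1/252
Racah Σ t=1..1: t=1:−1/36 = -1/36
⇒ 3j(4 1 3; 0 0 0)² = 4/63, sgn +1
Racah Σ t=0..0: t=0:+1/240 = 1/240
⇒ 3j(4 1 3; -1 -1 2)² = 1/84, sgn -1
4πI² = N·(3j₀)²·(3jₘ)² = 1/7
I = -1·√(0.142857/4π) = -0.10662181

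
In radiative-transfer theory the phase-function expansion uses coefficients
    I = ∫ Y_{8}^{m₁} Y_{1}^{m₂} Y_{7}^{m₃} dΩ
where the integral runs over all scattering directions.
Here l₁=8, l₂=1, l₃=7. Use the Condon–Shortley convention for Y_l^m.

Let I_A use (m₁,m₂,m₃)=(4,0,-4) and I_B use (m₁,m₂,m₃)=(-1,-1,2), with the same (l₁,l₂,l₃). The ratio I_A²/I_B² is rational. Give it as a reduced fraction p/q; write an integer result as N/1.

16/7

Same 8,1,7: normalisation and zero-m 3j drop out of the ratio.
A: Δ: 2! 14! 0! / 17! → 1/2040; sum: t=1:−1/239500800 = -1/239500800; 3j²(8 1 7; 4 0 -4) = Δ·Π!·Σ² = 2/85  (sign +1)
B: Δ: 2! 14! 0! / 17! → 1/2040; sum: t=0:+1/87091200 = 1/87091200; 3j²(8 1 7; -1 -1 2) = Δ·Π!·Σ² = 7/680  (sign -1)
I_A²/I_B² = (2/85)/(7/680) = 16/7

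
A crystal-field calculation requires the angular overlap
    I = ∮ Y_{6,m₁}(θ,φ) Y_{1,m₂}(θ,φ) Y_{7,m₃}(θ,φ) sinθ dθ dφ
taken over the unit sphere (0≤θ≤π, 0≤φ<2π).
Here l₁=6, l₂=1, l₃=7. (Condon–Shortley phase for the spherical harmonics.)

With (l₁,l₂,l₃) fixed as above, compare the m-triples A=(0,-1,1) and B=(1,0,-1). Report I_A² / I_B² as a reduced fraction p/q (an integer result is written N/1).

Shared (l₁,l₂,l₃)=(6,1,7): N and (l;000)² cancel in I_A²/I_B².
A: Δ = 0!·12!·2!/15! = 1/1365; Racah Σ t=0..0: t=0:+1/1036800 = 1/1036800; ⇒ 3j(6 1 7; 0 -1 1)² = 4/195, sgn +1
B: Δ = 0!·12!·2!/15! = 1/1365; Racah Σ t=0..0: t=0:+1/604800 = 1/604800; ⇒ 3j(6 1 7; 1 0 -1)² = 16/455, sgn +1
I_A²/I_B² = (4/195)/(16/455) = 7/12

7/12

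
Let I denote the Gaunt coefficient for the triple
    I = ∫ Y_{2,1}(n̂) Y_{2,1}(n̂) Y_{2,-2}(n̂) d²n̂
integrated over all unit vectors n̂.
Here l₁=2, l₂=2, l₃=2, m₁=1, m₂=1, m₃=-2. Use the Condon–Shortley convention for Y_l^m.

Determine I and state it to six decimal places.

0.220728

Checks pass: Σm=0; 6 even; l₃=2∈[0,4].
(2·2+1)(2·2+1)(2·2+1) = 125
Δ: 2! 2! 2! / 7! → 1/630
sum: t=0:+1/8 t=1:−1/1 t=2:+1/8 = -3/4
3j²(2 2 2; 0 0 0) = Δ·Π!·Σ² = 2/35  (sign -1)
sum: t=1:−1/4 = -1/4
3j²(2 2 2; 1 1 -2) = Δ·Π!·Σ² = 3/35  (sign -1)
combine: 4πI² = 125·2/35·3/35 = 30/49
take √, sign +1: I = 0.22072812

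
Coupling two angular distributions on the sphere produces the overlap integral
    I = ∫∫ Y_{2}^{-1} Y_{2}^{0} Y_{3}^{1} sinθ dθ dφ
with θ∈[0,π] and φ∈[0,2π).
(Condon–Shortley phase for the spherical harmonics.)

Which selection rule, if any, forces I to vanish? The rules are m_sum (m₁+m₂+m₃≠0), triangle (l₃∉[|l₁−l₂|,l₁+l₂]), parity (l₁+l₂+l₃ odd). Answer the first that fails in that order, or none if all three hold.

parity

azimuthal sum: -1 + 0 + 1 = 0  ✓
0 ≤ 3 ≤ 4 (triangle on l)  ✓
L = 2 + 2 + 3 = 7 (odd)  ✗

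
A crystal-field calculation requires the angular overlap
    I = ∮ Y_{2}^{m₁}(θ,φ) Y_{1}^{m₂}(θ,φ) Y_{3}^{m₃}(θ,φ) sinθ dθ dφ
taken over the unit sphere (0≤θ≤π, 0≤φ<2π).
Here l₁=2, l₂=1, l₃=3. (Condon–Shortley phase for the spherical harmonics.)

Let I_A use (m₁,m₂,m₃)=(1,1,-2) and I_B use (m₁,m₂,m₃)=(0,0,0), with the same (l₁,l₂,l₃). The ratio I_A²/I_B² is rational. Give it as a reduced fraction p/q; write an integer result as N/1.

Same 2,1,3: normalisation and zero-m 3j drop out of the ratio.
A: Δ: 0! 4! 2! / 7! → 1/105; sum: t=0:+1/12 = 1/12; 3j²(2 1 3; 1 1 -2) = Δ·Π!·Σ² = 2/21  (sign -1)
B: Δ: 0! 4! 2! / 7! → 1/105; sum: t=0:+1/4 = 1/4; 3j²(2 1 3; 0 0 0) = Δ·Π!·Σ² = 3/35  (sign -1)
I_A²/I_B² = (2/21)/(3/35) = 10/9

10/9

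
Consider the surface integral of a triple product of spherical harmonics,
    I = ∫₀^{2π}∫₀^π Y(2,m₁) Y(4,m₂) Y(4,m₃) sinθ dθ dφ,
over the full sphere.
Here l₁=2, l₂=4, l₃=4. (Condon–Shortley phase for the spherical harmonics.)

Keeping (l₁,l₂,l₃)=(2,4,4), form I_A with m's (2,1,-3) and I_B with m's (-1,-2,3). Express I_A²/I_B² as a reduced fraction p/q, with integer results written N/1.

Same 2,4,4: normalisation and zero-m 3j drop out of the ratio.
A: Δ: 2! 2! 6! / 11! → 1/13860; sum: t=0:+1/480 = 1/480; 3j²(2 4 4; 2 1 -3) = Δ·Π!·Σ² = 3/110  (sign -1)
B: Δ: 2! 2! 6! / 11! → 1/13860; sum: t=1:−1/240 t=2:+1/1440 = -1/288; 3j²(2 4 4; -1 -2 3) = Δ·Π!·Σ² = 5/132  (sign +1)
I_A²/I_B² = (3/110)/(5/132) = 18/25

18/25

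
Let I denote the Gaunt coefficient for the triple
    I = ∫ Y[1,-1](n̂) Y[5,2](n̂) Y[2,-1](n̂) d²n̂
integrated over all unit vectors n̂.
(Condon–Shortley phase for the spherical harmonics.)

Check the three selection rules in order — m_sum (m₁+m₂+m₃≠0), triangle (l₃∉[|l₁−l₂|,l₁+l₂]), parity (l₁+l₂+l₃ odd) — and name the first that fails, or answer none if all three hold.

triangle

Σmᵢ = 0  ✓
l₃∈[|l₁−l₂|,l₁+l₂]=[4,6], have l₃=2  ✗
Σlᵢ = 8 ⇒ even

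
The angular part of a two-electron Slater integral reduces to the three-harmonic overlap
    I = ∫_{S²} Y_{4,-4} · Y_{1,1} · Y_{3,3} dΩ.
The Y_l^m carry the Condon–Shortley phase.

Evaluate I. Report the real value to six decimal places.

Rules hold: Σm=0, L=8 even, 3≤3≤5.
N = 9·3·7 = 189
Δ = 2!·6!·0!/9! = 1/252
Racah Σ t=1..1: t=1:−1/36 = -1/36
⇒ 3j(4 1 3; 0 0 0)² = 4/63, sgn +1
Racah Σ t=2..2: t=2:+1/1440 = 1/1440
⇒ 3j(4 1 3; -4 1 3)² = 1/9, sgn +1
4πI² = N·(3j₀)²·(3jₘ)² = 4/3
I = +1·√(1.33333/4π) = 0.32573501

0.325735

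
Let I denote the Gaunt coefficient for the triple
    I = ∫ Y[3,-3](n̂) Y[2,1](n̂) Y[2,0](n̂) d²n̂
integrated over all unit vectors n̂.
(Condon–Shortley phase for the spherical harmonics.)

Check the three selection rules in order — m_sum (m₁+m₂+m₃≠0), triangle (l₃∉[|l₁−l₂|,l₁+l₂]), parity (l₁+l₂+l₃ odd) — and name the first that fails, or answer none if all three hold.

m_sum

Σmᵢ = -2  ✗
l₃∈[|l₁−l₂|,l₁+l₂]=[1,5], have l₃=2
Σlᵢ = 7 ⇒ odd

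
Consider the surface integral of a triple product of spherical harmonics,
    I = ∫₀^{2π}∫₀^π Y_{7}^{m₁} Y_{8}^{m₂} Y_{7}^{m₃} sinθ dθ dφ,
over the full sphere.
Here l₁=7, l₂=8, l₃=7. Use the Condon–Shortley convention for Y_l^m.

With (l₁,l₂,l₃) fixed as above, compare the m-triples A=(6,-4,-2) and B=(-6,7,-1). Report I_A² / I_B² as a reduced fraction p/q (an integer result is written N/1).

21/3250

l's match ⇒ only the (l;m) 3-j factors differ between A and B.
A: triangle coeff Δ(7,8,7) = 1/22086194130; Σ_t [0,1]: t=0:+1/2786918400 t=1:−1/2612736000 = -1/41803776000; (3j)²=3/37145 [(7 8 7; 6 -4 -2)], sign=+1
B: triangle coeff Δ(7,8,7) = 1/22086194130; Σ_t [7,8]: t=7:−1/146313216000 t=8:+1/24385536000 = 1/29262643200; (3j)²=650/52003 [(7 8 7; -6 7 -1)], sign=+1
I_A²/I_B² = (3/37145)/(650/52003) = 21/3250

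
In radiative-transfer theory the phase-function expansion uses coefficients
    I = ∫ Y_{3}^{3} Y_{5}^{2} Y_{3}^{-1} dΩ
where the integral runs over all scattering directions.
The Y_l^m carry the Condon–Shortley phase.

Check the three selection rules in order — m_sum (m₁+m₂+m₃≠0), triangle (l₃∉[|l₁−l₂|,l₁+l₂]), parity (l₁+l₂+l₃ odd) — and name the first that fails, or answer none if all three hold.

m₁+m₂+m₃ = 3 + 2 − 1 = 4  ✗
triangle: |3−5|=2 ≤ l₃=3 ≤ 3+5=8
parity: l₁+l₂+l₃ = 11 is odd

m_sum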